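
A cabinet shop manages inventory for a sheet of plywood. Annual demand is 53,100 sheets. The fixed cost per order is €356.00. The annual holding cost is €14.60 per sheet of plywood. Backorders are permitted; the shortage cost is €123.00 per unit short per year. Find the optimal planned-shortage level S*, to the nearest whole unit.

With planned backorders, Q* = √(2DS/H) · √((H+B)/B).
√(2DS/H) = √(2 × 53,100 × 356 / 14.6) = 1609.203.
√((H+B)/B) = √((14.6+123)/123) = 1.0577.
Q* ≈ 1702.031.
S* = Q* · H/(H+B) = 1702.031 × 14.6/137.6 ≈ 180.593.

S* ≈ 181 sheets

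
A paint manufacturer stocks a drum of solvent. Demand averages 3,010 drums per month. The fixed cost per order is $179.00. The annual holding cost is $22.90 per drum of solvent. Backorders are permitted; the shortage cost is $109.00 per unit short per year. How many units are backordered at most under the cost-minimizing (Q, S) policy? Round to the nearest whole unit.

S* ≈ 144 drums

Annual demand D = 3,010 × 12 = 36,120.
With planned backorders, Q* = √(2DS/H) · √((H+B)/B).
√(2DS/H) = √(2 × 36,120 × 179 / 22.9) = 751.446.
√((H+B)/B) = √((22.9+109)/109) = 1.1000.
Q* ≈ 826.622.
S* = Q* · H/(H+B) = 826.622 × 22.9/131.9 ≈ 143.515.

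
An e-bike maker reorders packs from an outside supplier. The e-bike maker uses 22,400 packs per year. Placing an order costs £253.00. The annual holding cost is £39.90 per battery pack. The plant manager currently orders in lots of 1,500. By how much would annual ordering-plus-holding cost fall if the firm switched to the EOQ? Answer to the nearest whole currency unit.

EOQ = √(2DS/H) = √(2 × 22,400 × 253 / 39.9) ≈ 532.98.
Cost at Q* = (D/Q*)S + (Q*/2)H = √(2DSH) ≈ £21,266.00.
Cost at Q = 1,500: (22,400/1,500)×253 + (1,500/2)×39.9 = £3,778.13 + £29,925.00 = £33,703.13.
Excess = £33,703.13 − £21,266.00 = £12,437.14.

Extra cost ≈ £12,437 per year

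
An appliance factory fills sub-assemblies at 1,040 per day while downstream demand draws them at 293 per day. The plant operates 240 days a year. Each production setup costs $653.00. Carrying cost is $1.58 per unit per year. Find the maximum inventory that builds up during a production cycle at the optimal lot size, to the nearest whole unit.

I_max ≈ 6,461 sub-assemblies

Annual demand D = 293 × 240 = 70,320.
Production build-up factor (1 − d/p) = 1 − 293/1,040 = 0.7183.
Q* = √(2DS / (H(1 − d/p))) = √(2 × 70,320 × 653 / (1.58 × 0.7183)).
= √(91,837,920 / 1.1349) ≈ 8995.780.
Maximum inventory = Q*(1 − d/p) = 8995.780 × 0.7183 ≈ 6461.392.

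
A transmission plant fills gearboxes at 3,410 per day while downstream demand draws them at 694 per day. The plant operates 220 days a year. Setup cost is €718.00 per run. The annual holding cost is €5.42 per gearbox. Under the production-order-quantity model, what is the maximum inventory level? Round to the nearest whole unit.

Annual demand D = 694 × 220 = 152,680.
Production build-up factor (1 − d/p) = 1 − 694/3,410 = 0.7965.
Q* = √(2DS / (H(1 − d/p))) = √(2 × 152,680 × 718 / (5.42 × 0.7965)).
= √(219,248,480 / 4.3169) ≈ 7126.577.
Maximum inventory = Q*(1 − d/p) = 7126.577 × 0.7965 ≈ 5676.182.

I_max ≈ 5,676 gearboxes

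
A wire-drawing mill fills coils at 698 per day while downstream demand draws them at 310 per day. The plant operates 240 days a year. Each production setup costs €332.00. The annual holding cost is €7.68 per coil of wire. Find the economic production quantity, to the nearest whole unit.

Q* ≈ 3,402 coils

Annual demand D = 310 × 240 = 74,400.
Production build-up factor (1 − d/p) = 1 − 310/698 = 0.5559.
Q* = √(2DS / (H(1 − d/p))) = √(2 × 74,400 × 332 / (7.68 × 0.5559)).
= √(49,401,600 / 4.2691) ≈ 3401.745.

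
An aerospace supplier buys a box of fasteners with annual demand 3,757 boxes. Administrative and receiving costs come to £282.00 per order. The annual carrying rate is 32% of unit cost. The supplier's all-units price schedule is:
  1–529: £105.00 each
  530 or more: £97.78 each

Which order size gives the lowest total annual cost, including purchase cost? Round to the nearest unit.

Holding cost per unit per year at price C is H = 0.32·C.
Candidates are each tier's EOQ (if it falls in that tier) and each price-break quantity.
EOQ at £105.00 = 251.1 (feasible in tier 1): TC = 3,757×£105.00 + (3,757/251.1)×282 + (251.1/2)×0.32×£105.00 = £402,922.81.
EOQ at £97.78 = 260.2 < 530, so use break Q=530: TC = 3,757×£97.78 + (3,757/530.0)×282 + (530.0/2)×0.32×£97.78 = £377,650.21.
Lowest total cost is £377,650.21 at Q = 530.0.

Q* ≈ 530 boxes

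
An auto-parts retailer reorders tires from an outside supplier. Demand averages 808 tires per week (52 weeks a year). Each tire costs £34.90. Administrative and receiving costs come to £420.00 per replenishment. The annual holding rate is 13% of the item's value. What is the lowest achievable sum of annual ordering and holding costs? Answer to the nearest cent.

TC* ≈ £12,654.10

Annual demand D = 808 × 52 = 42,016.
Holding cost H = 0.13 × £34.90 = £4.5370 per unit per year.
Q* = √(2DS/H) = √(2 × 42,016 × 420 / 4.537) ≈ 2789.09.
At Q*, ordering cost (D/Q*)S equals holding cost (Q*/2)H, each = √(DSH/2).
Minimum total = √(2DSH) = √(2 × 42,016 × 420 × 4.537) ≈ 12654.104.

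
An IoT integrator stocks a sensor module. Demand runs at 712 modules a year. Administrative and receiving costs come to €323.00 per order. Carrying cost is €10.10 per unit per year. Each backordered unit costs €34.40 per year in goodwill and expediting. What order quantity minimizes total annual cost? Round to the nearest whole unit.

Q* ≈ 243 modules

With planned backorders, Q* = √(2DS/H) · √((H+B)/B).
√(2DS/H) = √(2 × 712 × 323 / 10.1) = 213.401.
√((H+B)/B) = √((10.1+34.4)/34.4) = 1.1374.
Q* ≈ 242.715.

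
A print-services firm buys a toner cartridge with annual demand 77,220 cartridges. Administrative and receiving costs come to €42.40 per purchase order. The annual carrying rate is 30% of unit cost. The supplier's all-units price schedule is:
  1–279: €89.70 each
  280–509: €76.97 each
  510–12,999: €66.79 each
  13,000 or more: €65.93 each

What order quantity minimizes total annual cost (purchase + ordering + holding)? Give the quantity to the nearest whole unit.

Q* ≈ 572 cartridges

Holding cost per unit per year at price C is H = 0.30·C.
Candidates are each tier's EOQ (if it falls in that tier) and each price-break quantity.
Tier 1 (€89.70): EOQ = 493.3 exceeds tier's upper bound 279, so this tier is dominated.
Tier 2 (€76.97): EOQ = 532.5 exceeds tier's upper bound 509, so this tier is dominated.
EOQ at €66.79 = 571.7 (feasible in tier 3): TC = 77,220×€66.79 + (77,220/571.7)×42.4 + (571.7/2)×0.30×€66.79 = €5,168,978.38.
EOQ at €65.93 = 575.4 < 13000, so use break Q=13000: TC = 77,220×€65.93 + (77,220/13000.0)×42.4 + (13000.0/2)×0.30×€65.93 = €5,219,929.96.
Lowest total cost is €5,168,978.38 at Q = 571.7.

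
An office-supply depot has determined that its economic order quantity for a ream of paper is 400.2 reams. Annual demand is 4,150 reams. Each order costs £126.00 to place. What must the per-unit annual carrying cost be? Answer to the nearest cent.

Invert the EOQ relation Q*² = 2DS/H.
From Q* = √(2DS/H): H = 2DS / Q*² = 2 × 4,150 × 126 / 400.2² = 6.5297.

H ≈ £6.53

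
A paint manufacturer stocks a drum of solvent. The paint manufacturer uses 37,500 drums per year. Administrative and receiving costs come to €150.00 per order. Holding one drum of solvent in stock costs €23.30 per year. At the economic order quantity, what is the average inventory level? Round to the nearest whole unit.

The optimal lot size = √(2DS/H) = √(2 × 37,500 × 150 / 23.3) ≈ 694.86.
Average inventory = Q*/2 ≈ 694.86 / 2 = 347.431.

Average inventory ≈ 347 drums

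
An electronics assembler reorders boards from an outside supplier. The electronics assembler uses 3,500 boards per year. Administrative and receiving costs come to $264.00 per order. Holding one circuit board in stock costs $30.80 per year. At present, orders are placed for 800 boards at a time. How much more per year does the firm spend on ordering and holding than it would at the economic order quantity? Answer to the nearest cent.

Extra cost ≈ $5,930.57 per year

EOQ = √(2DS/H) = √(2 × 3,500 × 264 / 30.8) ≈ 244.95.
Cost at Q* = (D/Q*)S + (Q*/2)H = √(2DSH) ≈ $7,544.43.
Cost at Q = 800: (3,500/800)×264 + (800/2)×30.8 = $1,155.00 + $12,320.00 = $13,475.00.
Excess = $13,475.00 − $7,544.43 = $5,930.57.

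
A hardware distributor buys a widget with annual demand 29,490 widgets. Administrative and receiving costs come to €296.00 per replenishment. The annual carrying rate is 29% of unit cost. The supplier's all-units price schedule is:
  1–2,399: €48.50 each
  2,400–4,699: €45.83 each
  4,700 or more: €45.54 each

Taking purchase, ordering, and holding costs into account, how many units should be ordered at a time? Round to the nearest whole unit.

Q* ≈ 2,400 widgets

Holding cost per unit per year at price C is H = 0.29·C.
For each price level, check whether its EOQ is feasible; otherwise the best quantity at that price is the breakpoint.
EOQ at €48.50 = 1114.1 (feasible in tier 1): TC = 29,490×€48.50 + (29,490/1114.1)×296 + (1114.1/2)×0.29×€48.50 = €1,445,934.97.
EOQ at €45.83 = 1146.1 < 2400, so use break Q=2400: TC = 29,490×€45.83 + (29,490/2400.0)×296 + (2400.0/2)×0.29×€45.83 = €1,371,112.64.
EOQ at €45.54 = 1149.7 < 4700, so use break Q=4700: TC = 29,490×€45.54 + (29,490/4700.0)×296 + (4700.0/2)×0.29×€45.54 = €1,375,867.35.
Lowest total cost is €1,371,112.64 at Q = 2400.0.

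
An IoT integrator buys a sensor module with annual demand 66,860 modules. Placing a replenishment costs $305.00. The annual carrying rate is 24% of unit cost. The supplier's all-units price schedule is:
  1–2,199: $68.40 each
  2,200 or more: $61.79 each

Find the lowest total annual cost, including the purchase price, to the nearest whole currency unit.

TC* ≈ $4,156,861

Holding cost per unit per year at price C is H = 0.24·C.
For each price level, check whether its EOQ is feasible; otherwise the best quantity at that price is the breakpoint.
EOQ at $68.40 = 1576.2 (feasible in tier 1): TC = 66,860×$68.40 + (66,860/1576.2)×305 + (1576.2/2)×0.24×$68.40 = $4,599,099.08.
EOQ at $61.79 = 1658.4 < 2200, so use break Q=2200: TC = 66,860×$61.79 + (66,860/2200.0)×305 + (2200.0/2)×0.24×$61.79 = $4,156,861.19.
Lowest total cost among the candidates is at Q = 2200.0.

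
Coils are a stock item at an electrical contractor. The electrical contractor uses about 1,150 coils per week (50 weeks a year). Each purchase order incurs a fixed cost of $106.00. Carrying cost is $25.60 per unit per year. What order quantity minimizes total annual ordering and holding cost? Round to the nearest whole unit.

Annual demand D = 1,150 × 50 = 57,500.
EOQ = √(2DS / H) = √(2 × 57,500 × 106 / 25.6).
= √(12,190,000 / 25.6) = √476,171.875 ≈ 690.052.

Q* ≈ 690 coils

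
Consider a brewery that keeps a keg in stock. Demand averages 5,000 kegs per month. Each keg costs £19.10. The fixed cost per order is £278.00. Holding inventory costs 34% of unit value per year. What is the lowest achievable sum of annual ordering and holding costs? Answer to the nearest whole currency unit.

TC* ≈ £14,719

Annual demand D = 5,000 × 12 = 60,000.
Holding cost H = 0.34 × £19.10 = £6.4940 per unit per year.
EOQ = √(2DS/H) = √(2 × 60,000 × 278 / 6.494) ≈ 2266.51.
At Q*, ordering cost (D/Q*)S equals holding cost (Q*/2)H, each = √(DSH/2).
Minimum total = √(2DSH) = √(2 × 60,000 × 278 × 6.494) ≈ 14718.690.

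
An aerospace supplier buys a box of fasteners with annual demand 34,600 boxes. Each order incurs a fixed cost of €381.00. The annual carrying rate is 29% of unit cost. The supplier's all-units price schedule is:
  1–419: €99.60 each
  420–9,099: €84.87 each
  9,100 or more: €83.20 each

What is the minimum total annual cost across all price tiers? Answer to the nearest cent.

TC* ≈ €2,961,975.68

Holding cost per unit per year at price C is H = 0.29·C.
Evaluate total cost at each tier's feasible EOQ or, if the EOQ is below the tier, at the tier's minimum quantity.
Tier 1 (€99.60): EOQ = 955.4 exceeds tier's upper bound 419, so this tier is dominated.
EOQ at €84.87 = 1035.0 (feasible in tier 2): TC = 34,600×€84.87 + (34,600/1035.0)×381 + (1035.0/2)×0.29×€84.87 = €2,961,975.68.
EOQ at €83.20 = 1045.3 < 9100, so use break Q=9100: TC = 34,600×€83.20 + (34,600/9100.0)×381 + (9100.0/2)×0.29×€83.20 = €2,989,951.04.
Lowest total cost among the candidates is at Q = 1035.0.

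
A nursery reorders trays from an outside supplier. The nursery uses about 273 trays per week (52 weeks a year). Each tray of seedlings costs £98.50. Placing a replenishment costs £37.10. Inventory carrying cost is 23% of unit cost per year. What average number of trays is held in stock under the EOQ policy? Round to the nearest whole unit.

Average inventory ≈ 108 trays

Annual demand D = 273 × 52 = 14,196.
Holding cost H = 0.23 × £98.50 = £22.6550 per unit per year.
EOQ = √(2DS/H) = √(2 × 14,196 × 37.1 / 22.655) ≈ 215.63.
Average inventory = Q*/2 ≈ 215.63 / 2 = 107.813.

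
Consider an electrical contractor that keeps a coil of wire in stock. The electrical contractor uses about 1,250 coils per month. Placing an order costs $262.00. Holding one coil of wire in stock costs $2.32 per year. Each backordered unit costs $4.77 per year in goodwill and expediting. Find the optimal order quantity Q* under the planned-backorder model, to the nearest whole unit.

Q* ≈ 2,244 coils

Annual demand D = 1,250 × 12 = 15,000.
With planned backorders, Q* = √(2DS/H) · √((H+B)/B).
√(2DS/H) = √(2 × 15,000 × 262 / 2.32) = 1840.633.
√((H+B)/B) = √((2.32+4.77)/4.77) = 1.2192.
Q* ≈ 2244.043.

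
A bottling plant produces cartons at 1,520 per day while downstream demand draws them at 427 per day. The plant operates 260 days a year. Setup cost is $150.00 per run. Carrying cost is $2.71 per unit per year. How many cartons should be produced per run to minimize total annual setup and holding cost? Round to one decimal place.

Annual demand D = 427 × 260 = 111,020.
Production build-up factor (1 − d/p) = 1 − 427/1,520 = 0.7191.
Q* = √(2DS / (H(1 − d/p))) = √(2 × 111,020 × 150 / (2.71 × 0.7191)).
= √(33,306,000 / 1.9487) ≈ 4134.170.

Q* ≈ 4,134.2 cartons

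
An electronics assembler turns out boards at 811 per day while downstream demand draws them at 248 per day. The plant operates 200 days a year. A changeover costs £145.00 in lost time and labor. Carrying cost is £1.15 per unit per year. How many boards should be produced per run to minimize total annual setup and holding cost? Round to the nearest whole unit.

Q* ≈ 4,245 boards

Annual demand D = 248 × 200 = 49,600.
Production build-up factor (1 − d/p) = 1 − 248/811 = 0.6942.
Q* = √(2DS / (H(1 − d/p))) = √(2 × 49,600 × 145 / (1.15 × 0.6942)).
= √(14,384,000 / 0.7983) ≈ 4244.701.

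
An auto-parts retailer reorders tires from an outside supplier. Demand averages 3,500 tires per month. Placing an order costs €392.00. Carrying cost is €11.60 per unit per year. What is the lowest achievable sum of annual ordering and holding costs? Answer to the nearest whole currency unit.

TC* ≈ €19,544

Annual demand D = 3,500 × 12 = 42,000.
Q* = √(2DS/H) = √(2 × 42,000 × 392 / 11.6) ≈ 1684.82.
At Q*, ordering cost (D/Q*)S equals holding cost (Q*/2)H, each = √(DSH/2).
Minimum total = √(2DSH) = √(2 × 42,000 × 392 × 11.6) ≈ 19543.920.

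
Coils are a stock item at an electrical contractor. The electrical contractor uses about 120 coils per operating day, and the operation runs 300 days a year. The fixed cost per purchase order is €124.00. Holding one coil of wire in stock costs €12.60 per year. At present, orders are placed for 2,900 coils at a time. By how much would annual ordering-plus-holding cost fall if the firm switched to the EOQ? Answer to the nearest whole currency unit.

Extra cost ≈ €9,203 per year

Annual demand D = 120 × 300 = 36,000.
EOQ = √(2DS/H) = √(2 × 36,000 × 124 / 12.6) ≈ 841.77.
Cost at Q* = (D/Q*)S + (Q*/2)H = √(2DSH) ≈ €10,606.26.
Cost at Q = 2,900: (36,000/2,900)×124 + (2,900/2)×12.6 = €1,539.31 + €18,270.00 = €19,809.31.
Excess = €19,809.31 − €10,606.26 = €9,203.05.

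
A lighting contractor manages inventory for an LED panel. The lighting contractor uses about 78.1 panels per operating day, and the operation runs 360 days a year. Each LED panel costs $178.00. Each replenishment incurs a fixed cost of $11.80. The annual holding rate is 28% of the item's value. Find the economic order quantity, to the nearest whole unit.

Q* ≈ 115 panels

Annual demand D = 78.1 × 360 = 28,116.
Holding cost H = 0.28 × $178.00 = $49.8400 per unit per year.
EOQ = √(2DS / H) = √(2 × 28,116 × 11.8 / 49.84).
= √(663,537.6 / 49.84) = √13,313.3547 ≈ 115.384.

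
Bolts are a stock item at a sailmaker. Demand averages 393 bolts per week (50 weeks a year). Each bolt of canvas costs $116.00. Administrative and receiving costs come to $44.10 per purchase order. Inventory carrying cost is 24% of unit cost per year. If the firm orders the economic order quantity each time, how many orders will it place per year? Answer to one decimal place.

N ≈ 78.8 orders per year

Annual demand D = 393 × 50 = 19,650.
Holding cost H = 0.24 × $116.00 = $27.8400 per unit per year.
The optimal lot size = √(2DS/H) = √(2 × 19,650 × 44.1 / 27.84) ≈ 249.51.
Orders per year = D / Q* = 19,650 / 249.51 ≈ 78.756.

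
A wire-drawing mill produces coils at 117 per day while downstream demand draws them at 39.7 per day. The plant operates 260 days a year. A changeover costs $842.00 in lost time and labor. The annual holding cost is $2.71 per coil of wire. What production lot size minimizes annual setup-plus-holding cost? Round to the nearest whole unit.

Annual demand D = 39.7 × 260 = 10,322.
Production build-up factor (1 − d/p) = 1 − 39.7/117 = 0.6607.
Q* = √(2DS / (H(1 − d/p))) = √(2 × 10,322 × 842 / (2.71 × 0.6607)).
= √(17,382,248 / 1.7905) ≈ 3115.814.

Q* ≈ 3,116 coils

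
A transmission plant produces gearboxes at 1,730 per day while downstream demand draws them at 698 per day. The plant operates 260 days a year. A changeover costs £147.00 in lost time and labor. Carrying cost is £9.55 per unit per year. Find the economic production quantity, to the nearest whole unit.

Annual demand D = 698 × 260 = 181,480.
Production build-up factor (1 − d/p) = 1 − 698/1,730 = 0.5965.
Q* = √(2DS / (H(1 − d/p))) = √(2 × 181,480 × 147 / (9.55 × 0.5965)).
= √(53,355,120 / 5.6969) ≈ 3060.339.

Q* ≈ 3,060 gearboxes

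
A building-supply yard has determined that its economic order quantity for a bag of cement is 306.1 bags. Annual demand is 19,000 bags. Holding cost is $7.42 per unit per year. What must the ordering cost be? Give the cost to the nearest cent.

S ≈ $18.30

The basic EOQ model gives Q* = √(2DS/H); rearrange for the unknown.
From Q* = √(2DS/H): S = Q*²H / (2D) = 306.1² × 7.42 / (2 × 19,000) = 18.2956.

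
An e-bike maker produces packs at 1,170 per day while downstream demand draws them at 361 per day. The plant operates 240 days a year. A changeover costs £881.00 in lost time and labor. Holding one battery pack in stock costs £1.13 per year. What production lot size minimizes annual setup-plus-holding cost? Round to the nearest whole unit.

Annual demand D = 361 × 240 = 86,640.
Production build-up factor (1 − d/p) = 1 − 361/1,170 = 0.6915.
Q* = √(2DS / (H(1 − d/p))) = √(2 × 86,640 × 881 / (1.13 × 0.6915)).
= √(152,659,680 / 0.7813) ≈ 13977.890.

Q* ≈ 13,978 packs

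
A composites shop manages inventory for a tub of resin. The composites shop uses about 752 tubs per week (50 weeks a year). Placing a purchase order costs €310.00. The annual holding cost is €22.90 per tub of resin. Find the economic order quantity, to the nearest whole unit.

Annual demand D = 752 × 50 = 37,600.
EOQ = √(2DS / H) = √(2 × 37,600 × 310 / 22.9).
= √(23,312,000 / 22.9) = √1,017,991.2664 ≈ 1008.956.

Q* ≈ 1,009 tubs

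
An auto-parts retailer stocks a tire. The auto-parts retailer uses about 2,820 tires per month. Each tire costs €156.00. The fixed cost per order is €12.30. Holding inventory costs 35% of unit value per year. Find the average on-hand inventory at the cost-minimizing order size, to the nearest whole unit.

Annual demand D = 2,820 × 12 = 33,840.
Holding cost H = 0.35 × €156.00 = €54.6000 per unit per year.
Q* = √(2DS/H) = √(2 × 33,840 × 12.3 / 54.6) ≈ 123.48.
Average inventory = Q*/2 ≈ 123.48 / 2 = 61.739.

Average inventory ≈ 62 tires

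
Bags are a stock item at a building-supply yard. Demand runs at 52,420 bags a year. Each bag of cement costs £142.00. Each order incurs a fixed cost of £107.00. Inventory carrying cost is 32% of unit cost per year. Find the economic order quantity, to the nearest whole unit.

Holding cost H = 0.32 × £142.00 = £45.4400 per unit per year.
EOQ = √(2DS / H) = √(2 × 52,420 × 107 / 45.44).
= √(11,217,880 / 45.44) = √246,872.3592 ≈ 496.863.

Q* ≈ 497 bags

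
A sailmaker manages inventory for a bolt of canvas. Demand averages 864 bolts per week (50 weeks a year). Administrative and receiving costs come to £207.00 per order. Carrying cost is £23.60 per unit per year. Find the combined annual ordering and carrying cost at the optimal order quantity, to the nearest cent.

Annual demand D = 864 × 50 = 43,200.
EOQ = √(2DS/H) = √(2 × 43,200 × 207 / 23.6) ≈ 870.53.
At Q*, ordering cost (D/Q*)S equals holding cost (Q*/2)H, each = √(DSH/2).
Minimum total = √(2DSH) = √(2 × 43,200 × 207 × 23.6) ≈ 20544.617.

TC* ≈ £20,544.62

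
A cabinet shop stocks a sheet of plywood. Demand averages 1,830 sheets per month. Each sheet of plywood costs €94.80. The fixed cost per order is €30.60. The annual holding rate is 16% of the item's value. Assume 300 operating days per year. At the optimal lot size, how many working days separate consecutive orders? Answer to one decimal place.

T ≈ 4.1 days

Annual demand D = 1,830 × 12 = 21,960.
Holding cost H = 0.16 × €94.80 = €15.1680 per unit per year.
EOQ = √(2DS/H) = √(2 × 21,960 × 30.6 / 15.168) ≈ 297.66.
Cycle time = Q*/D × 300 = 297.66 / 21,960 × 300 ≈ 4.066 days.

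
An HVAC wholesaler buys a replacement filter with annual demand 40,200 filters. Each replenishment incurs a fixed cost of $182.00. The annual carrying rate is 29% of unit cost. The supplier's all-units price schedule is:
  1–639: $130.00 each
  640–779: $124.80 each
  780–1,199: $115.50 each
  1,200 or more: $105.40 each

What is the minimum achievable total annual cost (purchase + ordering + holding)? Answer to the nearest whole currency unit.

TC* ≈ $4,261,517

Holding cost per unit per year at price C is H = 0.29·C.
Candidates are each tier's EOQ (if it falls in that tier) and each price-break quantity.
EOQ at $130.00 = 623.0 (feasible in tier 1): TC = 40,200×$130.00 + (40,200/623.0)×182 + (623.0/2)×0.29×$130.00 = $5,249,487.37.
EOQ at $124.80 = 635.9 < 640, so use break Q=640: TC = 40,200×$124.80 + (40,200/640.0)×182 + (640.0/2)×0.29×$124.80 = $5,039,973.32.
EOQ at $115.50 = 661.0 < 780, so use break Q=780: TC = 40,200×$115.50 + (40,200/780.0)×182 + (780.0/2)×0.29×$115.50 = $4,665,543.05.
EOQ at $105.40 = 691.9 < 1200, so use break Q=1200: TC = 40,200×$105.40 + (40,200/1200.0)×182 + (1200.0/2)×0.29×$105.40 = $4,261,516.60.
Lowest total cost among the candidates is at Q = 1200.0.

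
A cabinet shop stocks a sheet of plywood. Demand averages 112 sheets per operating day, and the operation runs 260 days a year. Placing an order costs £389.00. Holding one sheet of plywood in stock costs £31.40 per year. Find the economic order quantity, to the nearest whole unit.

Q* ≈ 849 sheets

Annual demand D = 112 × 260 = 29,120.
EOQ = √(2DS / H) = √(2 × 29,120 × 389 / 31.4).
= √(22,655,360 / 31.4) = √721,508.2803 ≈ 849.416.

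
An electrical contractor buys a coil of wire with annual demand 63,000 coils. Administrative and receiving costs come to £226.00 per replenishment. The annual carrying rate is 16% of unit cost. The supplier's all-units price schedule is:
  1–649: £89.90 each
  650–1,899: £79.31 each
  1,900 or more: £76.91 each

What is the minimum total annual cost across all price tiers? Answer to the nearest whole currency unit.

TC* ≈ £4,864,514

Holding cost per unit per year at price C is H = 0.16·C.
For each price level, check whether its EOQ is feasible; otherwise the best quantity at that price is the breakpoint.
Tier 1 (£89.90): EOQ = 1407.0 exceeds tier's upper bound 649, so this tier is dominated.
EOQ at £79.31 = 1498.0 (feasible in tier 2): TC = 63,000×£79.31 + (63,000/1498.0)×226 + (1498.0/2)×0.16×£79.31 = £5,015,539.18.
EOQ at £76.91 = 1521.2 < 1900, so use break Q=1900: TC = 63,000×£76.91 + (63,000/1900.0)×226 + (1900.0/2)×0.16×£76.91 = £4,864,514.00.
Lowest total cost among the candidates is at Q = 1900.0.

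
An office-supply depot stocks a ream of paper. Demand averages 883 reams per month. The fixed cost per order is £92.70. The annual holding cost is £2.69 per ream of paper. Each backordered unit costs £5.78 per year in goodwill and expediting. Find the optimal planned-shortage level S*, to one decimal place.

Annual demand D = 883 × 12 = 10,596.
With planned backorders, Q* = √(2DS/H) · √((H+B)/B).
√(2DS/H) = √(2 × 10,596 × 92.7 / 2.69) = 854.574.
√((H+B)/B) = √((2.69+5.78)/5.78) = 1.2105.
Q* ≈ 1034.493.
S* = Q* · H/(H+B) = 1034.493 × 2.69/8.47 ≈ 328.546.

S* ≈ 328.5 reams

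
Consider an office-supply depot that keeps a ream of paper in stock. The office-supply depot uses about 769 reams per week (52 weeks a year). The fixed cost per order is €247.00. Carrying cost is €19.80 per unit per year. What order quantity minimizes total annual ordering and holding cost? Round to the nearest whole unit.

Annual demand D = 769 × 52 = 39,988.
EOQ = √(2DS / H) = √(2 × 39,988 × 247 / 19.8).
= √(19,754,072 / 19.8) = √997,680.404 ≈ 998.840.

Q* ≈ 999 reams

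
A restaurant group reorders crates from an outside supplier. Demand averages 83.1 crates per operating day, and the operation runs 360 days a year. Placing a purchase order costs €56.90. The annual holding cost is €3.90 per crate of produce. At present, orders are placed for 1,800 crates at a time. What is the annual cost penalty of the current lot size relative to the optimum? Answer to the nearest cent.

Extra cost ≈ €811.87 per year

Annual demand D = 83.1 × 360 = 29,916.
EOQ = √(2DS/H) = √(2 × 29,916 × 56.9 / 3.9) ≈ 934.31.
Cost at Q* = (D/Q*)S + (Q*/2)H = √(2DSH) ≈ €3,643.81.
Cost at Q = 1,800: (29,916/1,800)×56.9 + (1,800/2)×3.9 = €945.68 + €3,510.00 = €4,455.68.
Excess = €4,455.68 − €3,643.81 = €811.87.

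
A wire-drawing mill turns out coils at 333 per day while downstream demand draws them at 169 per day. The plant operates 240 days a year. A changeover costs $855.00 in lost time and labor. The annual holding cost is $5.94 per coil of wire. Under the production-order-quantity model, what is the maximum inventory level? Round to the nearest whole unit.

I_max ≈ 2,398 coils

Annual demand D = 169 × 240 = 40,560.
Production build-up factor (1 − d/p) = 1 − 169/333 = 0.4925.
Q* = √(2DS / (H(1 − d/p))) = √(2 × 40,560 × 855 / (5.94 × 0.4925)).
= √(69,357,600 / 2.9254) ≈ 4869.159.
Maximum inventory = Q*(1 − d/p) = 4869.159 × 0.4925 ≈ 2398.024.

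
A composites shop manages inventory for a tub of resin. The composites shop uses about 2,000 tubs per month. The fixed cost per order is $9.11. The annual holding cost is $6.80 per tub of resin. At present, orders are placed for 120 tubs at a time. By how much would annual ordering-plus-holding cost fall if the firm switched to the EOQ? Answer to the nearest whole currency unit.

Annual demand D = 2,000 × 12 = 24,000.
EOQ = √(2DS/H) = √(2 × 24,000 × 9.11 / 6.8) ≈ 253.59.
Cost at Q* = (D/Q*)S + (Q*/2)H = √(2DSH) ≈ $1,724.39.
Cost at Q = 120: (24,000/120)×9.11 + (120/2)×6.8 = $1,822.00 + $408.00 = $2,230.00.
Excess = $2,230.00 − $1,724.39 = $505.61.

Extra cost ≈ $506 per year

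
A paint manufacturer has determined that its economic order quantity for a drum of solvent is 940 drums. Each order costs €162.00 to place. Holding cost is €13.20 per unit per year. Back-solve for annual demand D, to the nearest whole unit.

D ≈ 35,999 drums per year

The basic EOQ model gives Q* = √(2DS/H); rearrange for the unknown.
From Q* = √(2DS/H): D = Q*²H / (2S) = 940² × 13.2 / (2 × 162) = 35998.519.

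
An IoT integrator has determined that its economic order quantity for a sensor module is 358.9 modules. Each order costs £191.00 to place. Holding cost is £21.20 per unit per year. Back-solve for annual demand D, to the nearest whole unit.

Invert the EOQ relation Q*² = 2DS/H.
From Q* = √(2DS/H): D = Q*²H / (2S) = 358.9² × 21.2 / (2 × 191) = 7148.574.

D ≈ 7,149 modules per year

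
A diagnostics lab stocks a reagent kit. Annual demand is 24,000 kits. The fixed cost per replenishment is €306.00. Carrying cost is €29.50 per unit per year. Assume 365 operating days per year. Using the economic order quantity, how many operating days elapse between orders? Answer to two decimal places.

T ≈ 10.73 days

EOQ = √(2DS/H) = √(2 × 24,000 × 306 / 29.5) ≈ 705.62.
Cycle time = Q*/D × 365 = 705.62 / 24,000 × 365 ≈ 10.731 days.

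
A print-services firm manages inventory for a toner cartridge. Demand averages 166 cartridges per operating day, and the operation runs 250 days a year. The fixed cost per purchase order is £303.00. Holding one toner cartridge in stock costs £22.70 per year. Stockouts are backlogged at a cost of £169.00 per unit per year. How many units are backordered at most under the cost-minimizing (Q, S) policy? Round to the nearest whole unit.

S* ≈ 133 cartridges

Annual demand D = 166 × 250 = 41,500.
With planned backorders, Q* = √(2DS/H) · √((H+B)/B).
√(2DS/H) = √(2 × 41,500 × 303 / 22.7) = 1052.561.
√((H+B)/B) = √((22.7+169)/169) = 1.0650.
Q* ≈ 1121.025.
S* = Q* · H/(H+B) = 1121.025 × 22.7/191.7 ≈ 132.745.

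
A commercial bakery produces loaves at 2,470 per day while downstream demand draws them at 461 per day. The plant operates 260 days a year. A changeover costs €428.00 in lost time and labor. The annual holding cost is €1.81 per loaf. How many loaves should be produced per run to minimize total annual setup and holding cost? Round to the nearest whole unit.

Annual demand D = 461 × 260 = 119,860.
Production build-up factor (1 − d/p) = 1 − 461/2,470 = 0.8134.
Q* = √(2DS / (H(1 − d/p))) = √(2 × 119,860 × 428 / (1.81 × 0.8134)).
= √(102,600,160 / 1.4722) ≈ 8348.208.

Q* ≈ 8,348 loaves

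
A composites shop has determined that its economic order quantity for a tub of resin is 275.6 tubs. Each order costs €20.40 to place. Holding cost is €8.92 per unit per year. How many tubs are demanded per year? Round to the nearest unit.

D ≈ 16,606 tubs per year

Squaring Q* = √(2DS/H) gives Q*² = 2DS/H.
From Q* = √(2DS/H): D = Q*²H / (2S) = 275.6² × 8.92 / (2 × 20.4) = 16605.927.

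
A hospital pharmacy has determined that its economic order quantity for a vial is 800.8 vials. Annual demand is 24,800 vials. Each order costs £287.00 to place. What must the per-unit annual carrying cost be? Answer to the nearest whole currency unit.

H ≈ £22

Squaring Q* = √(2DS/H) gives Q*² = 2DS/H.
From Q* = √(2DS/H): H = 2DS / Q*² = 2 × 24,800 × 287 / 800.8² = 22.1981.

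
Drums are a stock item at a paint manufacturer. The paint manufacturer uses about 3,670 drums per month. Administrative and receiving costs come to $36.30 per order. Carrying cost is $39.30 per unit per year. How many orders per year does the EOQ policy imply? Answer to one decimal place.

N ≈ 154.4 orders per year

Annual demand D = 3,670 × 12 = 44,040.
The optimal lot size = √(2DS/H) = √(2 × 44,040 × 36.3 / 39.3) ≈ 285.23.
Orders per year = D / Q* = 44,040 / 285.23 ≈ 154.402.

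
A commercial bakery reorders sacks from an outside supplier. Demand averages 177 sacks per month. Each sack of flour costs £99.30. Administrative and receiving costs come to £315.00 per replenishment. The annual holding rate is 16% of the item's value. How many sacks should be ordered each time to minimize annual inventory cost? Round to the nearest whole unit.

Q* ≈ 290 sacks

Annual demand D = 177 × 12 = 2,124.
Holding cost H = 0.16 × £99.30 = £15.8880 per unit per year.
EOQ = √(2DS / H) = √(2 × 2,124 × 315 / 15.888).
= √(1,338,120 / 15.888) = √84,222.0544 ≈ 290.210.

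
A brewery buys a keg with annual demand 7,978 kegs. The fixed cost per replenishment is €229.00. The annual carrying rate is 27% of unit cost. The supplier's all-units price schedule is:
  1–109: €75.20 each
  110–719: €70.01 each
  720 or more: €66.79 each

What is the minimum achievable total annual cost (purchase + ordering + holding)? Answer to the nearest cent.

Holding cost per unit per year at price C is H = 0.27·C.
Evaluate total cost at each tier's feasible EOQ or, if the EOQ is below the tier, at the tier's minimum quantity.
Tier 1 (€75.20): EOQ = 424.2 exceeds tier's upper bound 109, so this tier is dominated.
EOQ at €70.01 = 439.7 (feasible in tier 2): TC = 7,978×€70.01 + (7,978/439.7)×229 + (439.7/2)×0.27×€70.01 = €566,850.56.
EOQ at €66.79 = 450.1 < 720, so use break Q=720: TC = 7,978×€66.79 + (7,978/720.0)×229 + (720.0/2)×0.27×€66.79 = €541,880.06.
Lowest total cost among the candidates is at Q = 720.0.

TC* ≈ €541,880.06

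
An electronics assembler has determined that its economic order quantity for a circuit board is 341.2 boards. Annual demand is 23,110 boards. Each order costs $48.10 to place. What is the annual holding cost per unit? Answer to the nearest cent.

The basic EOQ model gives Q* = √(2DS/H); rearrange for the unknown.
From Q* = √(2DS/H): H = 2DS / Q*² = 2 × 23,110 × 48.1 / 341.2² = 19.0966.

H ≈ $19.10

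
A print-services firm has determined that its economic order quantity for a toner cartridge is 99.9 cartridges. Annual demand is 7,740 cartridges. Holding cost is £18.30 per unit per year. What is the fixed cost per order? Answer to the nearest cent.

Invert the EOQ relation Q*² = 2DS/H.
From Q* = √(2DS/H): S = Q*²H / (2D) = 99.9² × 18.3 / (2 × 7,740) = 11.7981.

S ≈ £11.80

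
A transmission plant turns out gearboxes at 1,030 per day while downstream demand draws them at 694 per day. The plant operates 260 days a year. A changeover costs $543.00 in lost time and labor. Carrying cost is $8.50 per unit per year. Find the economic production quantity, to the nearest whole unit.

Q* ≈ 8,407 gearboxes

Annual demand D = 694 × 260 = 180,440.
Production build-up factor (1 − d/p) = 1 − 694/1,030 = 0.3262.
Q* = √(2DS / (H(1 − d/p))) = √(2 × 180,440 × 543 / (8.5 × 0.3262)).
= √(195,957,840 / 2.7728) ≈ 8406.609.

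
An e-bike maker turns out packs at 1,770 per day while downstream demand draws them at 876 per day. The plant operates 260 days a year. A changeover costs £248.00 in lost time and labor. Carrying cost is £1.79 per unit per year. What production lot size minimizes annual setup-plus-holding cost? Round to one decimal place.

Q* ≈ 11,178.2 packs

Annual demand D = 876 × 260 = 227,760.
Production build-up factor (1 − d/p) = 1 − 876/1,770 = 0.5051.
Q* = √(2DS / (H(1 − d/p))) = √(2 × 227,760 × 248 / (1.79 × 0.5051)).
= √(112,968,960 / 0.9041) ≈ 11178.175.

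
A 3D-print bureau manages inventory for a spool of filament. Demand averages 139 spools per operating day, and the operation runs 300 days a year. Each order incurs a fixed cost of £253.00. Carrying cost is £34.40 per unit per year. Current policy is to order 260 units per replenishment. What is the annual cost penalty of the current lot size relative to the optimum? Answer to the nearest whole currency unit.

Extra cost ≈ £18,108 per year

Annual demand D = 139 × 300 = 41,700.
EOQ = √(2DS/H) = √(2 × 41,700 × 253 / 34.4) ≈ 783.18.
Cost at Q* = (D/Q*)S + (Q*/2)H = √(2DSH) ≈ £26,941.55.
Cost at Q = 260: (41,700/260)×253 + (260/2)×34.4 = £40,577.31 + £4,472.00 = £45,049.31.
Excess = £45,049.31 − £26,941.55 = £18,107.76.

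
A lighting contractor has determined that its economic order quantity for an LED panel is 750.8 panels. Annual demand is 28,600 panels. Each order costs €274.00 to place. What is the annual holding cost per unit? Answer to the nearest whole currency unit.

Invert the EOQ relation Q*² = 2DS/H.
From Q* = √(2DS/H): H = 2DS / Q*² = 2 × 28,600 × 274 / 750.8² = 27.8034.

H ≈ €28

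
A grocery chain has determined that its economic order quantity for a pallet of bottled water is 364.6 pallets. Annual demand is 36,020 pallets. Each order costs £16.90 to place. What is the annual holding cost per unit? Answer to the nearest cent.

Invert the EOQ relation Q*² = 2DS/H.
From Q* = √(2DS/H): H = 2DS / Q*² = 2 × 36,020 × 16.9 / 364.6² = 9.1586.

H ≈ £9.16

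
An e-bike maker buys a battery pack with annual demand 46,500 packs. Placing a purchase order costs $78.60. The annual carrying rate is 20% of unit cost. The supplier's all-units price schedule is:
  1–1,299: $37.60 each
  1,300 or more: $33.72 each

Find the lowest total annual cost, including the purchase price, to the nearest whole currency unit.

TC* ≈ $1,575,175

Holding cost per unit per year at price C is H = 0.20·C.
For each price level, check whether its EOQ is feasible; otherwise the best quantity at that price is the breakpoint.
EOQ at $37.60 = 985.9 (feasible in tier 1): TC = 46,500×$37.60 + (46,500/985.9)×78.6 + (985.9/2)×0.20×$37.60 = $1,755,814.16.
EOQ at $33.72 = 1041.1 < 1300, so use break Q=1300: TC = 46,500×$33.72 + (46,500/1300.0)×78.6 + (1300.0/2)×0.20×$33.72 = $1,575,175.06.
Lowest total cost among the candidates is at Q = 1300.0.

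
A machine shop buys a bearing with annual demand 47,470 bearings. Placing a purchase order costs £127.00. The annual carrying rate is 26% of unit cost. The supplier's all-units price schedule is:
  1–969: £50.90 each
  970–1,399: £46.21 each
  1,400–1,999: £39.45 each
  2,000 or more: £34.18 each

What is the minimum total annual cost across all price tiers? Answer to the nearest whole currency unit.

TC* ≈ £1,634,426

Holding cost per unit per year at price C is H = 0.26·C.
Evaluate total cost at each tier's feasible EOQ or, if the EOQ is below the tier, at the tier's minimum quantity.
EOQ at £50.90 = 954.5 (feasible in tier 1): TC = 47,470×£50.90 + (47,470/954.5)×127 + (954.5/2)×0.26×£50.90 = £2,428,855.00.
EOQ at £46.21 = 1001.8 (feasible in tier 2): TC = 47,470×£46.21 + (47,470/1001.8)×127 + (1001.8/2)×0.26×£46.21 = £2,205,624.67.
EOQ at £39.45 = 1084.2 < 1400, so use break Q=1400: TC = 47,470×£39.45 + (47,470/1400.0)×127 + (1400.0/2)×0.26×£39.45 = £1,884,177.61.
EOQ at £34.18 = 1164.8 < 2000, so use break Q=2000: TC = 47,470×£34.18 + (47,470/2000.0)×127 + (2000.0/2)×0.26×£34.18 = £1,634,425.75.
Lowest total cost among the candidates is at Q = 2000.0.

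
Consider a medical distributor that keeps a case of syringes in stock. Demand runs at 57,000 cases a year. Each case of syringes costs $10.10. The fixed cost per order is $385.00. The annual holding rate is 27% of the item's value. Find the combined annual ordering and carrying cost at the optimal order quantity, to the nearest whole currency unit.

TC* ≈ $10,940

Holding cost H = 0.27 × $10.10 = $2.7270 per unit per year.
EOQ = √(2DS/H) = √(2 × 57,000 × 385 / 2.727) ≈ 4011.81.
At Q*, ordering cost (D/Q*)S equals holding cost (Q*/2)H, each = √(DSH/2).
Minimum total = √(2DSH) = √(2 × 57,000 × 385 × 2.727) ≈ 10940.202.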